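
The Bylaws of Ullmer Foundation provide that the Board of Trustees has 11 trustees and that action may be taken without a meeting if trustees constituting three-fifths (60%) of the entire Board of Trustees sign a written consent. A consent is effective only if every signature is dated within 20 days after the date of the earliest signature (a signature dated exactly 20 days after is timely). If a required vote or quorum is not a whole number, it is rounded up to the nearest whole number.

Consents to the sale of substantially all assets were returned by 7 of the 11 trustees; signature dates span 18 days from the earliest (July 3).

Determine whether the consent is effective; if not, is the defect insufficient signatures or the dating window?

Effective — both the signature and dating-window requirements are satisfied.

Signatures required: three-fifths (60%) of 11 — 3/5 of 11 = 6.60, rounded up to 7, so 7 needed; 7 signed. Sufficient.
Dating window: the latest signature is 18 days after the earliest; the limit is 20 days. Within the window.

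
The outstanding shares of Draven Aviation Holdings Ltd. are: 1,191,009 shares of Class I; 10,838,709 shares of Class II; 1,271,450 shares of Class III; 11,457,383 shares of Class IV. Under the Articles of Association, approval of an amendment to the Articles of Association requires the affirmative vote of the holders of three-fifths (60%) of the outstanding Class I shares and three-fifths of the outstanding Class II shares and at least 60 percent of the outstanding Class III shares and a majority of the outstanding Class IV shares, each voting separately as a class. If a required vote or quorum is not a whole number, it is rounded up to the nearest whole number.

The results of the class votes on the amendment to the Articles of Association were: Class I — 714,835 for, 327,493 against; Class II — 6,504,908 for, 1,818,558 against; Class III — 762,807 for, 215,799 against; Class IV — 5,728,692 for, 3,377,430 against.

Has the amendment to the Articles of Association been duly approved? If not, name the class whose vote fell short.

Class I: 3/5 of 1191009 = 714605.40, rounded up to 714606; 714,606 required, 714,835 in favor — approved.
Class II: 3/5 of 10838709 = 6503225.40, rounded up to 6503226; 6,503,226 required, 6,504,908 in favor — approved.
Class III: 3/5 of 1271450 = 762870; 762,870 required, 762,807 in favor — not approved.
Class IV: a majority of 11457383 is 5728692; 5,728,692 required, 5,728,692 in favor — approved.

Not approved — the Class III shares did not give the required vote.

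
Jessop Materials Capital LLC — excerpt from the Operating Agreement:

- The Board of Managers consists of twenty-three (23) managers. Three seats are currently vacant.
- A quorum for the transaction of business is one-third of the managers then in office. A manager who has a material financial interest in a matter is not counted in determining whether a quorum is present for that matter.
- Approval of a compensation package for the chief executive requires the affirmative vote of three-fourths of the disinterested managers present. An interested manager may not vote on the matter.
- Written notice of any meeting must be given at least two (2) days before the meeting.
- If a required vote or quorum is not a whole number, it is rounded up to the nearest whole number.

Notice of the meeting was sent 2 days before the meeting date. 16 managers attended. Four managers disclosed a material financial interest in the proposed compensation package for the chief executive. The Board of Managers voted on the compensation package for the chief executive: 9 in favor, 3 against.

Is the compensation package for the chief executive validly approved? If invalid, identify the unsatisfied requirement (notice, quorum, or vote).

Valid — all requirements satisfied.

Notice: 2 days given; 2 required (2 ≥ 2). Satisfied.
Quorum: 16 present, but the 4 interested managers do not count, leaving 12. Quorum is 7. Satisfied.
Vote: the compensation package for the chief executive requires three-fourths of the disinterested managers present (16 − 4 = 12). 3/4 of 12 = 9, so 9 affirmative votes are needed; 9 voted in favor. Satisfied.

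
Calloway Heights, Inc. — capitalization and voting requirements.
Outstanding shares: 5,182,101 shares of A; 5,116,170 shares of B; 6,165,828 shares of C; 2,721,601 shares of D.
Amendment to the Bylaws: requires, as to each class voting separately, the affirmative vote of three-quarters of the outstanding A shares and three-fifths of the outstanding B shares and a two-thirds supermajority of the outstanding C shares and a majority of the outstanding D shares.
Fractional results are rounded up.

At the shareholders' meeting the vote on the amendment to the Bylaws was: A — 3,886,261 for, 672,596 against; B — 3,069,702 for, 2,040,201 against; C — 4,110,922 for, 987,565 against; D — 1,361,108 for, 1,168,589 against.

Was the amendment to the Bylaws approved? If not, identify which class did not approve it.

Not approved — the A shares did not give the required vote.

A: 3/4 of 5182101 = 3886575.75, rounded up to 3886576; 3,886,576 required, 3,886,261 in favor — not approved.
B: 3/5 of 5116170 = 3069702; 3,069,702 required, 3,069,702 in favor — approved.
C: 2/3 of 6165828 = 4110552; 4,110,552 required, 4,110,922 in favor — approved.
D: a majority of 2721601 is 1360801; 1,360,801 required, 1,361,108 in favor — approved.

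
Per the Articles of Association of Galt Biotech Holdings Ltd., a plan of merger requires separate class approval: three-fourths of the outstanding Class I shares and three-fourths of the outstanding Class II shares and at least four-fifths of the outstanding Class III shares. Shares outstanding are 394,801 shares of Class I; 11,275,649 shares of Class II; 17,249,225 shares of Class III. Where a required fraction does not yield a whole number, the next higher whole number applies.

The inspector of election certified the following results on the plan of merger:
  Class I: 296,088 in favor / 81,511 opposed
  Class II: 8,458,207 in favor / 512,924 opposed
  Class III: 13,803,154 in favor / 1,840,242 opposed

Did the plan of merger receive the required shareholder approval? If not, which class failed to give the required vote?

Class I: 3/4 of 394801 = 296100.75, rounded up to 296101; 296,101 required, 296,088 in favor — not approved.
Class II: 3/4 of 11275649 = 8456736.75, rounded up to 8456737; 8,456,737 required, 8,458,207 in favor — approved.
Class III: 4/5 of 17249225 = 13799380; 13,799,380 required, 13,803,154 in favor — approved.

Not approved — the Class I shares did not give the required vote.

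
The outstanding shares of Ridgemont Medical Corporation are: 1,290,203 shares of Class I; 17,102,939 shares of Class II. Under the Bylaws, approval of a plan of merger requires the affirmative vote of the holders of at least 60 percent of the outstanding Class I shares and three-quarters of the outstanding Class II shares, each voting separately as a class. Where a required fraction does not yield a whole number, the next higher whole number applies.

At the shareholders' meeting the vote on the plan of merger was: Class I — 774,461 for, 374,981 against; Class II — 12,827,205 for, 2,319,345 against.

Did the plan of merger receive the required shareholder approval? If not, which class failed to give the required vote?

Approved — every class gave the required vote.

Class I: 3/5 of 1290203 = 774121.80, rounded up to 774122; 774,122 required, 774,461 in favor — approved.
Class II: 3/4 of 17102939 = 12827204.25, rounded up to 12827205; 12,827,205 required, 12,827,205 in favor — approved.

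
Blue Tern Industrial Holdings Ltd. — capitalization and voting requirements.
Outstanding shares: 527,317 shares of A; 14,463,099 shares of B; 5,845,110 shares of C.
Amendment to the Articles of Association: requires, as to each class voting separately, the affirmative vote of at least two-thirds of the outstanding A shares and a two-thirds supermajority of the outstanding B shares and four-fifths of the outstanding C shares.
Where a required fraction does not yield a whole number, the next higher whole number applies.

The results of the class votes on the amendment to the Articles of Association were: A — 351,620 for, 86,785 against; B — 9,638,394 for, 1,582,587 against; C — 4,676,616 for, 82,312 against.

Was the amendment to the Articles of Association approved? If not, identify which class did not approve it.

Not approved — the B shares did not give the required vote.

A: 2/3 of 527317 = 351544.67, rounded up to 351545; 351,545 required, 351,620 in favor — approved.
B: 2/3 of 14463099 = 9642066; 9,642,066 required, 9,638,394 in favor — not approved.
C: 4/5 of 5845110 = 4676088; 4,676,088 required, 4,676,616 in favor — approved.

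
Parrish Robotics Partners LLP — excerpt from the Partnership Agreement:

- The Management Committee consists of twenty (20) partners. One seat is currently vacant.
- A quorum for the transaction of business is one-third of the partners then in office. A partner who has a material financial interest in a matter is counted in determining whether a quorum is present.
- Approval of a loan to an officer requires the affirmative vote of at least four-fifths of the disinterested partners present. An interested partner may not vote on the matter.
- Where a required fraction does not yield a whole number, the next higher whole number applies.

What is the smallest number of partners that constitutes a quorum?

1/3 of 19 = 6.33, rounded up to 7.

7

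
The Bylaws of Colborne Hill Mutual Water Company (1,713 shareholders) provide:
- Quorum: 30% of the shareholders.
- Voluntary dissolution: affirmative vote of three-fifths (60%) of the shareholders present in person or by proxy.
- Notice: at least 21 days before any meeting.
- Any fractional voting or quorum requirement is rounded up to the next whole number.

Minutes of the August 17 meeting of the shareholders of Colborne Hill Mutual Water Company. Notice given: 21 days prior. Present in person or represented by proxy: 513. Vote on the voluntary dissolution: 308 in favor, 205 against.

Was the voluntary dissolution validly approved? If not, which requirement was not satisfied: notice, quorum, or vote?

Invalid — quorum requirement not satisfied.

Notice: 21 days given; 21 required. Satisfied.
Quorum: 30% of 1,713 = 513.90, rounded up to 514; 513 present. Not satisfied.
Vote: requires three-fifths of those present (513); 3/5 of 513 = 307.80, rounded up to 308, so 308 needed; 308 in favor. Satisfied.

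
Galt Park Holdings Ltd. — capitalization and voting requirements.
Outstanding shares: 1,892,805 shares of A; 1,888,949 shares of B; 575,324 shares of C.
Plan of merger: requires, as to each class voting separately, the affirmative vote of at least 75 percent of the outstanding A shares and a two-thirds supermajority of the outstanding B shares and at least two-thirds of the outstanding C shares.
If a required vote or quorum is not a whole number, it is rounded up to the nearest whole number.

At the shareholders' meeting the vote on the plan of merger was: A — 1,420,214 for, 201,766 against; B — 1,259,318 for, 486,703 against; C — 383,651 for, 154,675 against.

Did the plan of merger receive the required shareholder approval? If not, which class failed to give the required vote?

Approved — every class gave the required vote.

A: 3/4 of 1892805 = 1419603.75, rounded up to 1419604; 1,419,604 required, 1,420,214 in favor — approved.
B: 2/3 of 1888949 = 1259299.33, rounded up to 1259300; 1,259,300 required, 1,259,318 in favor — approved.
C: 2/3 of 575324 = 383549.33, rounded up to 383550; 383,550 required, 383,651 in favor — approved.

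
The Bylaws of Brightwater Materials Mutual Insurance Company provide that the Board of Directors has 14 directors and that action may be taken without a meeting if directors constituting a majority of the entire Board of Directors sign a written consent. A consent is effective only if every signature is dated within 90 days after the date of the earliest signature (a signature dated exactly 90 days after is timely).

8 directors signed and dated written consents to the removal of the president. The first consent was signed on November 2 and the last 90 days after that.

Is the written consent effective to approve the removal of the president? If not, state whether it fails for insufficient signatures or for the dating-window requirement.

Signatures required: a majority of 14 — a majority of 14 is 8, so 8 needed; 8 signed. Sufficient.
Dating window: the latest signature is 90 days after the earliest; the limit is 90 days. Within the window.

Effective — both the signature and dating-window requirements are satisfied.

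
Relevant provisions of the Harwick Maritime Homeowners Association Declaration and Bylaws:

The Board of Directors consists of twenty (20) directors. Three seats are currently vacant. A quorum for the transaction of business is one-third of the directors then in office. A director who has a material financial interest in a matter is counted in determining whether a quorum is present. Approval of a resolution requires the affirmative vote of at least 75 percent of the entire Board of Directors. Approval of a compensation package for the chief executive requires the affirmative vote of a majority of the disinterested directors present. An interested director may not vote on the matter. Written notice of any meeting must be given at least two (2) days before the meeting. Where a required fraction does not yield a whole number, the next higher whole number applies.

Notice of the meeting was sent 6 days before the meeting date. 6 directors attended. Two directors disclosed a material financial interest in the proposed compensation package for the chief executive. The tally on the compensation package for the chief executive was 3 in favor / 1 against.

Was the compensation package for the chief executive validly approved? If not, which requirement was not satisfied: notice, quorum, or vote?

Valid — all requirements satisfied.

Notice: 6 days given; 2 required (6 ≥ 2). Satisfied.
Quorum: 6 present (interested directors count toward quorum); quorum is 6. Satisfied.
Vote: the compensation package for the chief executive requires a majority of the disinterested directors present (6 − 2 = 4). A majority of 4 is 3, so 3 affirmative votes are needed; 3 voted in favor. Satisfied.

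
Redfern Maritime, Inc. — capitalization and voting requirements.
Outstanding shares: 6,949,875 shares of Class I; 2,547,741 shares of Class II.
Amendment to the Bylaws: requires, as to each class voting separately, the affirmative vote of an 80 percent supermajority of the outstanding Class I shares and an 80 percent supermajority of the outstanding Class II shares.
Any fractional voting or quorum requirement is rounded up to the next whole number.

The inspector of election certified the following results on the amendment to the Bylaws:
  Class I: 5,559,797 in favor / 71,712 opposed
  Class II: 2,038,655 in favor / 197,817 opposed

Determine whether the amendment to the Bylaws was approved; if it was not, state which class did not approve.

Not approved — the Class I shares did not give the required vote.

Class I: 4/5 of 6949875 = 5559900; 5,559,900 required, 5,559,797 in favor — not approved.
Class II: 4/5 of 2547741 = 2038192.80, rounded up to 2038193; 2,038,193 required, 2,038,655 in favor — approved.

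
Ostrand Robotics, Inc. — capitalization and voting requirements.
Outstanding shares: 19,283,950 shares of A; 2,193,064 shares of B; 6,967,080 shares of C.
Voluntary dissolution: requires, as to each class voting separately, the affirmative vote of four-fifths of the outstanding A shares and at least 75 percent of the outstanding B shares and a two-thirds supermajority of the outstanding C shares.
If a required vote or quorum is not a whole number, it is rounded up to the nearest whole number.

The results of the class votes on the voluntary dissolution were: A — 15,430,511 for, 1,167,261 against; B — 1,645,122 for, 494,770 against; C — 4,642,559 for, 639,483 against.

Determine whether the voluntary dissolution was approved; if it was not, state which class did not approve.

A: 4/5 of 19283950 = 15427160; 15,427,160 required, 15,430,511 in favor — approved.
B: 3/4 of 2193064 = 1644798; 1,644,798 required, 1,645,122 in favor — approved.
C: 2/3 of 6967080 = 4644720; 4,644,720 required, 4,642,559 in favor — not approved.

Not approved — the C shares did not give the required vote.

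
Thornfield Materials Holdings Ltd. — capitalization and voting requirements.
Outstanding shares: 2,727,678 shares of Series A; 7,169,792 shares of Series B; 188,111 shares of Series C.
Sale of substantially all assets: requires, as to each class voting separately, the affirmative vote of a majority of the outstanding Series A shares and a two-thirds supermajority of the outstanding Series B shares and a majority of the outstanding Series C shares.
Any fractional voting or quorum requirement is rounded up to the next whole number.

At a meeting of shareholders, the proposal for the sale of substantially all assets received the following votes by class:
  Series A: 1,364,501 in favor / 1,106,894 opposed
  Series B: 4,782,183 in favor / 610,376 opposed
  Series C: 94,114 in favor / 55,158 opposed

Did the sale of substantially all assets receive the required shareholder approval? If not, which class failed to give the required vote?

Approved — every class gave the required vote.

Series A: a majority of 2727678 is 1363840; 1,363,840 required, 1,364,501 in favor — approved.
Series B: 2/3 of 7169792 = 4779861.33, rounded up to 4779862; 4,779,862 required, 4,782,183 in favor — approved.
Series C: a majority of 188111 is 94056; 94,056 required, 94,114 in favor — approved.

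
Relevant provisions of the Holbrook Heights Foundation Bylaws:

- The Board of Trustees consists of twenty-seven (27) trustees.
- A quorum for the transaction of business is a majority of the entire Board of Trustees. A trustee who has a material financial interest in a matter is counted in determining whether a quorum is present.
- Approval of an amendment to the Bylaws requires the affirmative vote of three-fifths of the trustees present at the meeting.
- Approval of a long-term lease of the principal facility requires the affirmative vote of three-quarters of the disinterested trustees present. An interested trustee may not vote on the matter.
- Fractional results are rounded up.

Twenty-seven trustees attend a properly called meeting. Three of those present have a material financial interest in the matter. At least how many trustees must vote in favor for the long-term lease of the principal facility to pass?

The long-term lease of the principal facility requires three-fourths of the disinterested trustees present (27 − 3 = 24).
3/4 of 24 = 18.

18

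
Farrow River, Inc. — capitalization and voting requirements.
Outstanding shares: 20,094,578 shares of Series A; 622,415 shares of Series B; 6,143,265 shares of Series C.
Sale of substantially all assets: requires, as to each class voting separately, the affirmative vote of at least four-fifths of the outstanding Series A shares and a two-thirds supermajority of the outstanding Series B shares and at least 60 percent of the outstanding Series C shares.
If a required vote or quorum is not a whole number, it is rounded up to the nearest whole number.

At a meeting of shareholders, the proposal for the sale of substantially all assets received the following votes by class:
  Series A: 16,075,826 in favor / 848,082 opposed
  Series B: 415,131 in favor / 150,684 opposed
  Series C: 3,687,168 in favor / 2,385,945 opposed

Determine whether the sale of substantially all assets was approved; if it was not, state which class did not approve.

Series A: 4/5 of 20094578 = 16075662.40, rounded up to 16075663; 16,075,663 required, 16,075,826 in favor — approved.
Series B: 2/3 of 622415 = 414943.33, rounded up to 414944; 414,944 required, 415,131 in favor — approved.
Series C: 3/5 of 6143265 = 3685959; 3,685,959 required, 3,687,168 in favor — approved.

Approved — every class gave the required vote.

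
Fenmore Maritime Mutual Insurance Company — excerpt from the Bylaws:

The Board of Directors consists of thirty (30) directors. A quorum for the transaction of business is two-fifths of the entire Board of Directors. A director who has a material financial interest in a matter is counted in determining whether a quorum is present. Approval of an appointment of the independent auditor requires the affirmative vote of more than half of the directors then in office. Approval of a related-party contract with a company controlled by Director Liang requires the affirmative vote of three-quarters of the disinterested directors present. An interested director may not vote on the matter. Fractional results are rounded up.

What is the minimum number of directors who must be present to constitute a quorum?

2/5 of 30 = 12.

12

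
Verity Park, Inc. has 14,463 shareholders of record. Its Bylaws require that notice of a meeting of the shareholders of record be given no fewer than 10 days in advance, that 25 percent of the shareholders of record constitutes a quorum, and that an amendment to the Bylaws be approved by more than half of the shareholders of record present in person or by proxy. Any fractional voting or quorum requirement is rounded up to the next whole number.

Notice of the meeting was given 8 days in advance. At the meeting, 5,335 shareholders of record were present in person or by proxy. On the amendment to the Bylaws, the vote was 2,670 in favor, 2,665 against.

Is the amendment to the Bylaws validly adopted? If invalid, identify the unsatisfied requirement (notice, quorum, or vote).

Notice: 8 days given; 10 required. Not satisfied.
Quorum: 25% of 14,463 = 3,615.75, rounded up to 3,616; 5,335 present. Satisfied.
Vote: requires a majority of those present (5,335); a majority of 5335 is 2668, so 2,668 needed; 2,670 in favor. Satisfied.

Invalid — notice requirement not satisfied.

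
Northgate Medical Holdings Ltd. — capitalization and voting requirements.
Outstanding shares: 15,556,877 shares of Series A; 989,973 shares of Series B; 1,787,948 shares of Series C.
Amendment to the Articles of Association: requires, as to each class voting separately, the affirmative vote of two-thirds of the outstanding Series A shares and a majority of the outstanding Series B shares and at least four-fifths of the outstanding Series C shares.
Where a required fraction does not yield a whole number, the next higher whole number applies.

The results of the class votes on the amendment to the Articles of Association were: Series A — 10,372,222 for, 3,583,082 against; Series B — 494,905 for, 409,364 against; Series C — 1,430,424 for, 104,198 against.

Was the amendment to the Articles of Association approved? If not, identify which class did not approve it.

Series A: 2/3 of 15556877 = 10371251.33, rounded up to 10371252; 10,371,252 required, 10,372,222 in favor — approved.
Series B: a majority of 989973 is 494987; 494,987 required, 494,905 in favor — not approved.
Series C: 4/5 of 1787948 = 1430358.40, rounded up to 1430359; 1,430,359 required, 1,430,424 in favor — approved.

Not approved — the Series B shares did not give the required vote.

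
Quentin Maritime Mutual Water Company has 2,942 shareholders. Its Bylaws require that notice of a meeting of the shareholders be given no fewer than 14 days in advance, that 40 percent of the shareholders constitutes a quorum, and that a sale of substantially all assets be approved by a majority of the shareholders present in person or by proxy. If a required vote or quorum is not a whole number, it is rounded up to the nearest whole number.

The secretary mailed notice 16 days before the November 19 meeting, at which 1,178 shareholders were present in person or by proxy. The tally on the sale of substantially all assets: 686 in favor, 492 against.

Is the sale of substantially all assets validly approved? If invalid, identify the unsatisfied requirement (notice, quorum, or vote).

Notice: 16 days given; 14 required. Satisfied.
Quorum: 40% of 2,942 = 1,176.80, rounded up to 1,177; 1,178 present. Satisfied.
Vote: requires a majority of those present (1,178); a majority of 1178 is 590, so 590 needed; 686 in favor. Satisfied.

Valid — all requirements satisfied.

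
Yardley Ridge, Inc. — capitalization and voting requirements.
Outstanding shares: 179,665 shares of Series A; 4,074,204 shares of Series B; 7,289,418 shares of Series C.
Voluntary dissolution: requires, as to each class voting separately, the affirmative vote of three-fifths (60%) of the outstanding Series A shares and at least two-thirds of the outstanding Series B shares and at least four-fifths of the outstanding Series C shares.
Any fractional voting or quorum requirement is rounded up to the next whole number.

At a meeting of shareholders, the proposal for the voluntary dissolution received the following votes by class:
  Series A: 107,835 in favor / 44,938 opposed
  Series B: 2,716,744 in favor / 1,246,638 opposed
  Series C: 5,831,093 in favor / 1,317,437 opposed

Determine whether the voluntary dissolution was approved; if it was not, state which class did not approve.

Not approved — the Series C shares did not give the required vote.

Series A: 3/5 of 179665 = 107799; 107,799 required, 107,835 in favor — approved.
Series B: 2/3 of 4074204 = 2716136; 2,716,136 required, 2,716,744 in favor — approved.
Series C: 4/5 of 7289418 = 5831534.40, rounded up to 5831535; 5,831,535 required, 5,831,093 in favor — not approved.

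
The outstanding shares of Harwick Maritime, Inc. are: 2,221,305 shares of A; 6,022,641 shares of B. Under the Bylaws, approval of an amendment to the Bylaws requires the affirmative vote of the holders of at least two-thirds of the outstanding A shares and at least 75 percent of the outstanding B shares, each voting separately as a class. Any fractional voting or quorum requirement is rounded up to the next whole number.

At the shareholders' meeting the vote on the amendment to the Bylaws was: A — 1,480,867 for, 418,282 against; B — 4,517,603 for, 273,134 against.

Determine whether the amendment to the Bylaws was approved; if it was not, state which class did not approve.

A: 2/3 of 2221305 = 1480870; 1,480,870 required, 1,480,867 in favor — not approved.
B: 3/4 of 6022641 = 4516980.75, rounded up to 4516981; 4,516,981 required, 4,517,603 in favor — approved.

Not approved — the A shares did not give the required vote.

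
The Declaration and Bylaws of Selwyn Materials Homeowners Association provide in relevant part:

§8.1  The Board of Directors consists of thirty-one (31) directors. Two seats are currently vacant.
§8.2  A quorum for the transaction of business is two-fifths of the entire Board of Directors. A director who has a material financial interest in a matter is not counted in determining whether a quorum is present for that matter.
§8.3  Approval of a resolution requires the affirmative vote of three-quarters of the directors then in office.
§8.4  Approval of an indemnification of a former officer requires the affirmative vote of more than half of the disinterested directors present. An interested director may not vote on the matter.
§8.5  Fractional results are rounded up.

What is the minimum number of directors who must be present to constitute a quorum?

13

2/5 of 31 = 12.40, rounded up to 13.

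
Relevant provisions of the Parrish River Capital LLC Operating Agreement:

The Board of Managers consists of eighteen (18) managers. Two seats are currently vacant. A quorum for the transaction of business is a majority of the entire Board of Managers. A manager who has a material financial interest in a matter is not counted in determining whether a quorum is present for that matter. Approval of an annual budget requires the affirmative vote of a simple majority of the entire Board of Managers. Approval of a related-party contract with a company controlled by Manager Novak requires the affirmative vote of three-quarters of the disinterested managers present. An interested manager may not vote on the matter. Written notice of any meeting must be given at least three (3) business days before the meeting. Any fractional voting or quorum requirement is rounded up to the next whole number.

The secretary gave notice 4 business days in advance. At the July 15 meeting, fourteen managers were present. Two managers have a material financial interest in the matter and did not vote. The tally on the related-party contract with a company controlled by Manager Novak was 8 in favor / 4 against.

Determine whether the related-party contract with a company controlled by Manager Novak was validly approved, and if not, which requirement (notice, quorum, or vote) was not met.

Notice: 4 business days given; 3 required (4 ≥ 3). Satisfied.
Quorum: 14 present, but the 2 interested managers do not count, leaving 12. Quorum is 10. Satisfied.
Vote: the related-party contract with a company controlled by Manager Novak requires three-fourths of the disinterested managers present (14 − 2 = 12). 3/4 of 12 = 9, so 9 affirmative votes are needed; 8 voted in favor. Not satisfied.

Invalid — vote requirement not satisfied.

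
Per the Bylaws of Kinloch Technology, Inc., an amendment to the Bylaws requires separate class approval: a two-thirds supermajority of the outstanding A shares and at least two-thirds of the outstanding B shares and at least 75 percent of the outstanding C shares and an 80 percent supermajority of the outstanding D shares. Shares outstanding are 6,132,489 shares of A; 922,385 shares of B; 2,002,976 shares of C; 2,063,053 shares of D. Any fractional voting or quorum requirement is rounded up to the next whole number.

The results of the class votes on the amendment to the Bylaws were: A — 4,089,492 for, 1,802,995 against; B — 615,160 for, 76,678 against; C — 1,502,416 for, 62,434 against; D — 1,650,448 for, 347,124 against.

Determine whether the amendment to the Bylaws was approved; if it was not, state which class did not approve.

A: 2/3 of 6132489 = 4088326; 4,088,326 required, 4,089,492 in favor — approved.
B: 2/3 of 922385 = 614923.33, rounded up to 614924; 614,924 required, 615,160 in favor — approved.
C: 3/4 of 2002976 = 1502232; 1,502,232 required, 1,502,416 in favor — approved.
D: 4/5 of 2063053 = 1650442.40, rounded up to 1650443; 1,650,443 required, 1,650,448 in favor — approved.

Approved — every class gave the required vote.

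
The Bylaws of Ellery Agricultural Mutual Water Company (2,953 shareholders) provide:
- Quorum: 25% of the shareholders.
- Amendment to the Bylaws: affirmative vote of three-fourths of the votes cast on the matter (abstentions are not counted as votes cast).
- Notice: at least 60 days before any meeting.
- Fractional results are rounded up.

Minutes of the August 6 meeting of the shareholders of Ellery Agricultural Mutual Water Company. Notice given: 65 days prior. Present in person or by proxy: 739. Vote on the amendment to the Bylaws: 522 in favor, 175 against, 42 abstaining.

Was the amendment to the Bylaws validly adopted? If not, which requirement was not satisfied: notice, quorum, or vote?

Notice: 65 days given; 60 required. Satisfied.
Quorum: 25% of 2,953 = 738.25, rounded up to 739; 739 present. Satisfied.
Vote: requires three-fourths of the votes cast (739 − 42 abstaining = 697); 3/4 of 697 = 522.75, rounded up to 523, so 523 needed; 522 in favor. Not satisfied.

Invalid — vote requirement not satisfied.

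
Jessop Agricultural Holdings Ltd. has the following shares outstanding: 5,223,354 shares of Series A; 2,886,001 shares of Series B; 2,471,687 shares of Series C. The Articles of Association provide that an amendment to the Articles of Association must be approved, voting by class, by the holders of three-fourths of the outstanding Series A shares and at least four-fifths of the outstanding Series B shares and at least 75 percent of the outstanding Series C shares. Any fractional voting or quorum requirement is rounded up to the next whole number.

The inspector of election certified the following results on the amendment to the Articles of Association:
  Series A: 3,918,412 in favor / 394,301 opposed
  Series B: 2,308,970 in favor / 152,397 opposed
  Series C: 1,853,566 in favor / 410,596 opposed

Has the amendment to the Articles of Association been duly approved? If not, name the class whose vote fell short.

Not approved — the Series C shares did not give the required vote.

Series A: 3/4 of 5223354 = 3917515.50, rounded up to 3917516; 3,917,516 required, 3,918,412 in favor — approved.
Series B: 4/5 of 2886001 = 2308800.80, rounded up to 2308801; 2,308,801 required, 2,308,970 in favor — approved.
Series C: 3/4 of 2471687 = 1853765.25, rounded up to 1853766; 1,853,766 required, 1,853,566 in favor — not approved.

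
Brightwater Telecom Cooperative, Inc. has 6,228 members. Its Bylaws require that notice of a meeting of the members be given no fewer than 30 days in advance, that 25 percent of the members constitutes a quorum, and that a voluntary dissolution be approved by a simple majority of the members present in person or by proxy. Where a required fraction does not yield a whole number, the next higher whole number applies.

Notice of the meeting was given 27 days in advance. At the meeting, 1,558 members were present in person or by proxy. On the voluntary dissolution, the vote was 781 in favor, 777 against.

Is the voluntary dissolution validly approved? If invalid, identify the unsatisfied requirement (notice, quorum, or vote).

Invalid — notice requirement not satisfied.

Notice: 27 days given; 30 required. Not satisfied.
Quorum: 25% of 6,228 = 1,557; 1,558 present. Satisfied.
Vote: requires a majority of those present (1,558); a majority of 1558 is 780, so 780 needed; 781 in favor. Satisfied.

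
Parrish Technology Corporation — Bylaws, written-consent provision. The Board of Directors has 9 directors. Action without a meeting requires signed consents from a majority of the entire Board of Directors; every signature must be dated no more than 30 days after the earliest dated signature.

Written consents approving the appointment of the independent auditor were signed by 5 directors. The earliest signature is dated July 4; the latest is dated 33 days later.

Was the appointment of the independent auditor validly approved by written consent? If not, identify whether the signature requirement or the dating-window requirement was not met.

Not effective — dating-window requirement not satisfied.

Signatures required: a majority of 9 — a majority of 9 is 5, so 5 needed; 5 signed. Sufficient.
Dating window: the latest signature is 33 days after the earliest; the limit is 30 days. Outside the window.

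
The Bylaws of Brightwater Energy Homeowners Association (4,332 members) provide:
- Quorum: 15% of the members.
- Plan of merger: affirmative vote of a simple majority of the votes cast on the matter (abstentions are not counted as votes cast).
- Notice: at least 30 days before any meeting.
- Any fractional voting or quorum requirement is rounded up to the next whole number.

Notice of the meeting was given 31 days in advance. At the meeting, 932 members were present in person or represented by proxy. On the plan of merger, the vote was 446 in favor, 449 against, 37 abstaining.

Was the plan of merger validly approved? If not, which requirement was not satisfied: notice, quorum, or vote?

Invalid — vote requirement not satisfied.

Notice: 31 days given; 30 required. Satisfied.
Quorum: 15% of 4,332 = 649.80, rounded up to 650; 932 present. Satisfied.
Vote: requires a majority of the votes cast (932 − 37 abstaining = 895); a majority of 895 is 448, so 448 needed; 446 in favor. Not satisfied.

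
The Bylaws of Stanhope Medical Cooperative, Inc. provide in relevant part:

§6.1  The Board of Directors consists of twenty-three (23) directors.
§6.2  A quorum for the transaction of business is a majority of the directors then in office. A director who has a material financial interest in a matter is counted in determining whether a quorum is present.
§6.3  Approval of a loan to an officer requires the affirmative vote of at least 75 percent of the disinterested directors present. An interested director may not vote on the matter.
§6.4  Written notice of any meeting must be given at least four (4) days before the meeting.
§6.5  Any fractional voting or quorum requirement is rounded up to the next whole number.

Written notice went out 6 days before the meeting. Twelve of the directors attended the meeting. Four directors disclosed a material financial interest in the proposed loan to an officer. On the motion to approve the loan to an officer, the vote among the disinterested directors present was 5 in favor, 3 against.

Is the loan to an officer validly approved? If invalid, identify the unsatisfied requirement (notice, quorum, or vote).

Invalid — vote requirement not satisfied.

Notice: 6 days given; 4 required (6 ≥ 4). Satisfied.
Quorum: 12 present (interested directors count toward quorum); quorum is 12. Satisfied.
Vote: the loan to an officer requires three-fourths of the disinterested directors present (12 − 4 = 8). 3/4 of 8 = 6, so 6 affirmative votes are needed; 5 voted in favor. Not satisfied.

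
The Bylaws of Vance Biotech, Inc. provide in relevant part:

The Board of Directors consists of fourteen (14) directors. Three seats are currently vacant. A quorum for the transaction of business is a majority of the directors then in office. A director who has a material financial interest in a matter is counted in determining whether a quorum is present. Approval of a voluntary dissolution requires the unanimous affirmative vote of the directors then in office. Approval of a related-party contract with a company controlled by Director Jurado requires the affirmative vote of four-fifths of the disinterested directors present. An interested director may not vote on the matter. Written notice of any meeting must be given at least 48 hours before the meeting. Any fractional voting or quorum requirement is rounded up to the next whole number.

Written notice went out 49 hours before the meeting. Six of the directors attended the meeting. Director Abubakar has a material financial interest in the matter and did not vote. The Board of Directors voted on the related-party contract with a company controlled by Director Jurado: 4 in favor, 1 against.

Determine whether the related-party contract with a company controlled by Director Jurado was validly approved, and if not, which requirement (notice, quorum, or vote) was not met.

Notice: 49 hours given; 48 required (49 ≥ 48). Satisfied.
Quorum: 6 present (interested directors count toward quorum); quorum is 6. Satisfied.
Vote: the related-party contract with a company controlled by Director Jurado requires four-fifths of the disinterested directors present (6 − 1 = 5). 4/5 of 5 = 4, so 4 affirmative votes are needed; 4 voted in favor. Satisfied.

Valid — all requirements satisfied.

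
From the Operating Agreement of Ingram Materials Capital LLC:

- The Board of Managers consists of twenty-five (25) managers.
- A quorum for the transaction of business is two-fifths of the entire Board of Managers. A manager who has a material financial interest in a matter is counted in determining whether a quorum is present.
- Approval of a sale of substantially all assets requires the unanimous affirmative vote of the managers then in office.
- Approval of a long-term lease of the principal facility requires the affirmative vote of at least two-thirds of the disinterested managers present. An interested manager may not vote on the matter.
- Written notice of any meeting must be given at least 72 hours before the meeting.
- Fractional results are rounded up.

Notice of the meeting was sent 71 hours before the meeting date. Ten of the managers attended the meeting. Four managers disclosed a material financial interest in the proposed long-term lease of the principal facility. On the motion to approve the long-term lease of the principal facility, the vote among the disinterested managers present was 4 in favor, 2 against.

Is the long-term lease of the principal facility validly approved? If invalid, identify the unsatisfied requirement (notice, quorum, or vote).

Invalid — notice requirement not satisfied.

Notice: 71 hours given; 72 required (71 < 72). Not satisfied.
Quorum: 10 present (interested managers count toward quorum); quorum is 10. Satisfied.
Vote: the long-term lease of the principal facility requires two-thirds of the disinterested managers present (10 − 4 = 6). 2/3 of 6 = 4, so 4 affirmative votes are needed; 4 voted in favor. Satisfied.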